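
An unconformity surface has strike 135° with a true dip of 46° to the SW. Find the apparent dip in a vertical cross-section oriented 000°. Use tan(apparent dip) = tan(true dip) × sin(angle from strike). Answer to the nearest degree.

36°

The section lies 45° from the strike.
tan(apparent dip) = tan 46° · sin 45° = 0.7322
apparent dip = arctan 0.7322 = 36.21°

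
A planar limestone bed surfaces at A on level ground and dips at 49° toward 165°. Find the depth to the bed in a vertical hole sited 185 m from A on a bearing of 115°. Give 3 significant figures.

137 m

The hole lies 50° from the dip direction, so the down-dip offset is 185 × cos 50° = 118.92 m.
Depth = down-dip offset × tan(dip) = 118.92 × tan 49° = 118.92 × 1.1504
Depth = 136.80 m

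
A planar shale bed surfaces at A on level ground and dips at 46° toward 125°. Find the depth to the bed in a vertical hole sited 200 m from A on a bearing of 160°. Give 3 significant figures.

The hole lies 35° from the dip direction, so the down-dip offset is 200 × cos 35° = 163.83 m.
Depth = down-dip offset × tan(dip) = 163.83 × tan 46° = 163.83 × 1.0355
Depth = 169.65 m

170 m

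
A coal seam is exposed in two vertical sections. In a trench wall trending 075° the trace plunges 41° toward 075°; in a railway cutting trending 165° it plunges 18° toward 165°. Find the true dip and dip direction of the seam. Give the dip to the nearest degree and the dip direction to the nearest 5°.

true dip 43°, dip direction 095°

Represent each trace as a vector plunging at its apparent dip toward its trend (east-north-up frame): v₁ = (0.729, 0.195, -0.656), v₂ = (0.246, -0.919, -0.309).
Cross product v₁ × v₂ gives the pole to the plane: n ∝ (0.663, -0.064, 0.718).
tan δ = √(n_x²+n_y²)/n_z = 0.666/0.718, so δ = 42.9°.
The horizontal component of n points toward azimuth atan2(n_x, n_y) = 95°, the dip direction.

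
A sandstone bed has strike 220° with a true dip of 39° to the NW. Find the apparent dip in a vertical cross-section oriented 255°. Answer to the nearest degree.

25°

The section lies 35° from the strike.
tan(apparent dip) = tan 39° · sin 35° = 0.4645
apparent dip = arctan 0.4645 = 24.91°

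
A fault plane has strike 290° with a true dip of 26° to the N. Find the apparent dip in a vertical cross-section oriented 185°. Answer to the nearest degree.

The strike is 290° and the section trends 185°; the acute angle between them is β = 75°.
tan α = tan 26° × sin 75° = 0.4877 × 0.9659 = 0.4711
α = arctan(0.4711) = 25.23°

25°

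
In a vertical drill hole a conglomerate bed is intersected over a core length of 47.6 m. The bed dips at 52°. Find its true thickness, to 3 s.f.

29.3 m

True thickness t = h · cos(dip) = 47.6 × cos 52°
t = 47.6 × 0.6157 = 29.305 m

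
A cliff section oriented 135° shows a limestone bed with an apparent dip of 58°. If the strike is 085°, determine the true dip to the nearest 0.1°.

The section is 50° from the strike.
tan(true dip) = tan 58° / sin 50° = 2.0891
true dip = arctan 2.0891 = 64.42°

64.4°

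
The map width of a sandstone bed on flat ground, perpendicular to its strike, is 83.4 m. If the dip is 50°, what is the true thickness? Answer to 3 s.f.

True thickness t = w · sin(dip) = 83.4 × sin 50°
t = 83.4 × 0.7660 = 63.888 m

63.9 m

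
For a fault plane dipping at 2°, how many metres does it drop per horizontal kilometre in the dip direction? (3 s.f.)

drop per km = 1000 × tan 2° = 1000 × 0.0349

34.9 m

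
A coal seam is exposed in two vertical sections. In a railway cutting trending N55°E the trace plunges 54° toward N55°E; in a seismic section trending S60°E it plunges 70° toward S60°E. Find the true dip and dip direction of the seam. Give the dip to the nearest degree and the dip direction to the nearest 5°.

true dip 70°, dip direction 115°

Each apparent-dip line lies in the plane. As unit vectors (x east, y north, z up), v₁ plunges 54°→N55°E and v₂ plunges 70°→S60°E.
The plane normal is n = v₁ × v₂ ∝ (0.455, -0.213, 0.182).
True dip = arccos(n_z / |n|) = arccos(0.3409) = 70.1°.
The horizontal component of n points toward azimuth atan2(n_x, n_y) = 115°, the dip direction.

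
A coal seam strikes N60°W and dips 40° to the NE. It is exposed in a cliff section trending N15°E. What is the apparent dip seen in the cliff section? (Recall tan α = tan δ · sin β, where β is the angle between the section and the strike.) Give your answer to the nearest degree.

The strike is N60°W and the section trends N15°E; the acute angle between them is β = 75°.
tan α = tan 40° × sin 75° = 0.8391 × 0.9659 = 0.8105
apparent dip = arctan 0.8105 = 39.03°

39°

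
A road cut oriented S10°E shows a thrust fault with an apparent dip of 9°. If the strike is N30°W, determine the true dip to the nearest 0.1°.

24.8°

The section is 20° from the strike.
tan(true dip) = tan 9° / sin 20° = 0.4631
δ = arctan(0.4631) = 24.85°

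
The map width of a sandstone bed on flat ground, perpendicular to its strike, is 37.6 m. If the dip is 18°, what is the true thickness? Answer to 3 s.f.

True thickness t = w · sin(dip) = 37.6 × sin 18°
t = 37.6 × 0.3090 = 11.619 m

11.6 m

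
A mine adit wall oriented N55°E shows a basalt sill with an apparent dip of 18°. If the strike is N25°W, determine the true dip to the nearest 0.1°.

18.3°

The section is 80° from the strike.
tan(true dip) = tan 18° / sin 80° = 0.3299
true dip = arctan 0.3299 = 18.26°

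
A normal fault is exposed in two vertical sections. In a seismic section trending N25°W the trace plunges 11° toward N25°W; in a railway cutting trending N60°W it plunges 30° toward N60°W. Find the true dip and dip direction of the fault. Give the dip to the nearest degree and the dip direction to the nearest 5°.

true dip 37°, dip direction 260°

Represent each trace as a vector plunging at its apparent dip toward its trend (east-north-up frame): v₁ = (-0.415, 0.890, -0.191), v₂ = (-0.750, 0.433, -0.500).
n = v₁ × v₂ = (-0.362, -0.064, 0.488) (taken with n_z > 0).
True dip = arccos(n_z / |n|) = arccos(0.7983) = 37.0°.
The horizontal component of n points toward azimuth atan2(n_x, n_y) = 260°, the dip direction.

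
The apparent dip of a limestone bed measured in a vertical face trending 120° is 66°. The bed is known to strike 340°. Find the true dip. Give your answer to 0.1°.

The section is 40° from the strike.
tan(true dip) = tan 66° / sin 40° = 3.4942
δ = arctan(3.4942) = 74.03°

74.0°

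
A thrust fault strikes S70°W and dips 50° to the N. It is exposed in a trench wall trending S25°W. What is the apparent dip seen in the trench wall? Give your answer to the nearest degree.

Angle between strike (S70°W) and section (S25°W): β = 45°.
tan α = tan 50° × sin 45° = 1.1918 × 0.7071 = 0.8427
α = arctan(0.8427) = 40.12°

40°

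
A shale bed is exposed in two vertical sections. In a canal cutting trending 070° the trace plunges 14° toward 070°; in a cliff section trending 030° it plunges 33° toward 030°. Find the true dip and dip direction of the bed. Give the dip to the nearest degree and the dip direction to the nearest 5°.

true dip 37°, dip direction 000°

The two traces are lines in the plane: v₁ = (sin 70°·cos 14°, cos 70°·cos 14°, −sin 14°), v₂ = (sin 30°·cos 33°, cos 30°·cos 33°, −sin 33°).
The plane normal is n = v₁ × v₂ ∝ (-0.005, 0.395, 0.523).
Dip δ = arctan(|n_h|/n_z) = arctan(0.395/0.523) = 37.1°.
Dip direction = azimuth of (n_x, n_y) = atan2(-0.005, 0.395) = 359°.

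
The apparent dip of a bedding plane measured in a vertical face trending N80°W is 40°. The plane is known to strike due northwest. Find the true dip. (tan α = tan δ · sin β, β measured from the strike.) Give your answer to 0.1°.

The section is 35° from the strike.
tan δ = tan α / sin β = tan 40° / sin 35° = 0.8391 / 0.5736 = 1.4629
δ = arctan(1.4629) = 55.64°

55.6°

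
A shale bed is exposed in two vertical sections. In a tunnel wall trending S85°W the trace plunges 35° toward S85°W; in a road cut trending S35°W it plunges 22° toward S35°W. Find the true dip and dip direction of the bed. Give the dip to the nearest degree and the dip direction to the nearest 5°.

true dip 35°, dip direction 270°

The two traces are lines in the plane: v₁ = (sin 265°·cos 35°, cos 265°·cos 35°, −sin 35°), v₂ = (sin 215°·cos 22°, cos 215°·cos 22°, −sin 22°).
The plane normal is n = v₁ × v₂ ∝ (-0.409, -0.001, 0.582).
tan δ = √(n_x²+n_y²)/n_z = 0.409/0.582, so δ = 35.1°.
Dip direction = atan2(-0.409, -0.001) = 270° (azimuth of n's horizontal projection).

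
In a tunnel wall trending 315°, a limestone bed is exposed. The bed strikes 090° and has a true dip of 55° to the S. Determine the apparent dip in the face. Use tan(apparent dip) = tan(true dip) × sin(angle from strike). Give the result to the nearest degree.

Angle between strike (090°) and section (315°): β = 45°.
tan α = tan 55° × sin 45° = 1.4281 × 0.7071 = 1.0099
α = arctan(1.0099) = 45.28°

45°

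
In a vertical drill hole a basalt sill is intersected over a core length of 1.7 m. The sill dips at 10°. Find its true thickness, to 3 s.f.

1.67 m

True thickness t = h · cos(dip) = 1.7 × cos 10°
t = 1.7 × 0.9848 = 1.674 m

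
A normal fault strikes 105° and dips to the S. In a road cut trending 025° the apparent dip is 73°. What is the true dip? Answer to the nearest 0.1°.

β = acute angle between strike 105° and section 025° = 80°.
tan δ = tan α / sin β = tan 73° / sin 80° = 3.2709 / 0.9848 = 3.3213
true dip = arctan 3.3213 = 73.24°

73.2°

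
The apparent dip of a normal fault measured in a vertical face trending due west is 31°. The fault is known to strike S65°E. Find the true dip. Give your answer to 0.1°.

54.9°

β = acute angle between strike S65°E and section due west = 25°.
tan δ = tan α / sin β = tan 31° / sin 25° = 0.6009 / 0.4226 = 1.4218
true dip = arctan 1.4218 = 54.88°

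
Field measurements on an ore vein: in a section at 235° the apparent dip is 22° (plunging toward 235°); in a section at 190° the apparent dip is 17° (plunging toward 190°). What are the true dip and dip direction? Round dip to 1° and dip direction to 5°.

Each apparent-dip line lies in the plane. As unit vectors (x east, y north, z up), v₁ plunges 22°→235° and v₂ plunges 17°→190°.
n = v₁ × v₂ = (-0.197, -0.160, 0.627) (taken with n_z > 0).
Dip δ = arctan(|n_h|/n_z) = arctan(0.254/0.627) = 22.0°.
Dip direction = atan2(-0.197, -0.160) = 231° (azimuth of n's horizontal projection).

true dip 22°, dip direction 230°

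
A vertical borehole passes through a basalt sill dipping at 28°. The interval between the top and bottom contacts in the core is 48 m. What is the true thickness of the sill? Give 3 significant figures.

42.4 m

True thickness t = h · cos(dip) = 48 × cos 28°
t = 48 × 0.8829 = 42.381 m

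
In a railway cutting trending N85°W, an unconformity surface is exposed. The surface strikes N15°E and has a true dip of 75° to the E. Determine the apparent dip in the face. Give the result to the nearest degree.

The section lies 80° from the strike.
tan(apparent dip) = tan 75° · sin 80° = 3.6754
α = arctan(3.6754) = 74.78°

75°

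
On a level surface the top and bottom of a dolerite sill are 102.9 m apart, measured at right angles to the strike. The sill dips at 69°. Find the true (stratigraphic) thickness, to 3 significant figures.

96.1 m

True thickness t = w · sin(dip) = 102.9 × sin 69°
t = 102.9 × 0.9336 = 96.065 m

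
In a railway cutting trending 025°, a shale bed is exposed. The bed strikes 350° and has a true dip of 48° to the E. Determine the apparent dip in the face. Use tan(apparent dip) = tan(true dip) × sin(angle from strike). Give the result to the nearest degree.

The section lies 35° from the strike.
tan α = tan 48° × sin 35° = 1.1106 × 0.5736 = 0.6370
apparent dip = arctan 0.6370 = 32.50°

32°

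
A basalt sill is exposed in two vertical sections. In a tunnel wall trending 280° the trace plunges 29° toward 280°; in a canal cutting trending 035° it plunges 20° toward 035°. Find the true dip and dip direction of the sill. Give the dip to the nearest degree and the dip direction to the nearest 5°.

The two traces are lines in the plane: v₁ = (sin 280°·cos 29°, cos 280°·cos 29°, −sin 29°), v₂ = (sin 35°·cos 20°, cos 35°·cos 20°, −sin 20°).
Cross product v₁ × v₂ gives the pole to the plane: n ∝ (-0.321, 0.556, 0.745).
True dip = arccos(n_z / |n|) = arccos(0.7575) = 40.8°.
Dip direction = atan2(-0.321, 0.556) = 330° (azimuth of n's horizontal projection).

true dip 41°, dip direction 330°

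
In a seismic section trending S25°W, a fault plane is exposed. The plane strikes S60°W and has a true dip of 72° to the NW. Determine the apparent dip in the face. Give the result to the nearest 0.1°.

The section lies 35° from the strike.
tan α = tan 72° × sin 35° = 3.0777 × 0.5736 = 1.7653
α = arctan(1.7653) = 60.47°

60.5°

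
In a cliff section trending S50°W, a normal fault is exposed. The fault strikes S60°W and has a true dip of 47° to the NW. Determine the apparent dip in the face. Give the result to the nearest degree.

The section lies 10° from the strike.
tan α = tan 47° × sin 10° = 1.0724 × 0.1736 = 0.1862
α = arctan(0.1862) = 10.55°

11°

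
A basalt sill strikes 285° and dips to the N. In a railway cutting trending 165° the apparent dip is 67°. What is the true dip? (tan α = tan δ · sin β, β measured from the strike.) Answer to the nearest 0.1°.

β = acute angle between strike 285° and section 165° = 60°.
tan(true dip) = tan 67° / sin 60° = 2.7203
true dip = arctan 2.7203 = 69.82°

69.8°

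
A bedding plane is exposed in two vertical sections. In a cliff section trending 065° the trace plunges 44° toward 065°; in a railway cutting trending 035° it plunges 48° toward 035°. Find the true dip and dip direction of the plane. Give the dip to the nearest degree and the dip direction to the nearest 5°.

true dip 48°, dip direction 035°

Represent each trace as a vector plunging at its apparent dip toward its trend (east-north-up frame): v₁ = (0.652, 0.304, -0.695), v₂ = (0.384, 0.548, -0.743).
The plane normal is n = v₁ × v₂ ∝ (0.155, 0.218, 0.241).
tan δ = √(n_x²+n_y²)/n_z = 0.267/0.241, so δ = 48.0°.
Dip direction = azimuth of (n_x, n_y) = atan2(0.155, 0.218) = 35°.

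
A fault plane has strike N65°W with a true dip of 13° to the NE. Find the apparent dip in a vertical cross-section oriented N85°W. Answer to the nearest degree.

5°

The strike is N65°W and the section trends N85°W; the acute angle between them is β = 20°.
tan α = tan 13° × sin 20° = 0.2309 × 0.3420 = 0.0790
apparent dip = arctan 0.0790 = 4.51°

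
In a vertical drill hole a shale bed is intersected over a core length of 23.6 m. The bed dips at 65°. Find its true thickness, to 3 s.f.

9.97 m

True thickness t = h · cos(dip) = 23.6 × cos 65°
t = 23.6 × 0.4226 = 9.974 m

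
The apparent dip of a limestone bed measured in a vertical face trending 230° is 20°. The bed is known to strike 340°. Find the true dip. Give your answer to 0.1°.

The section is 70° from the strike.
tan(true dip) = tan 20° / sin 70° = 0.3873
δ = arctan(0.3873) = 21.17°

21.2°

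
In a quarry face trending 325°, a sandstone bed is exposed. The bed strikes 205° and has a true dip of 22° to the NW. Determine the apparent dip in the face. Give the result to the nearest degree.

19°

Angle between strike (205°) and section (325°): β = 60°.
tan α = tan 22° × sin 60° = 0.4040 × 0.8660 = 0.3499
α = arctan(0.3499) = 19.28°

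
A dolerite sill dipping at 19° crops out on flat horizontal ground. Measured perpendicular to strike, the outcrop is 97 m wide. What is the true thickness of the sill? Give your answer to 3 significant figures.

True thickness t = w · sin(dip) = 97 × sin 19°
t = 97 × 0.3256 = 31.580 m

31.6 m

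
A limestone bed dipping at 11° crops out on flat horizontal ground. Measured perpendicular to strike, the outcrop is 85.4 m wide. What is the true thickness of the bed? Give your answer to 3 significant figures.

16.3 m

True thickness t = w · sin(dip) = 85.4 × sin 11°
t = 85.4 × 0.1908 = 16.295 m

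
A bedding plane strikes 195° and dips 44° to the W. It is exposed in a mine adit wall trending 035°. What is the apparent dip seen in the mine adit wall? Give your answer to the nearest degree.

18°

The section lies 20° from the strike.
tan α = tan 44° × sin 20° = 0.9657 × 0.3420 = 0.3303
α = arctan(0.3303) = 18.28°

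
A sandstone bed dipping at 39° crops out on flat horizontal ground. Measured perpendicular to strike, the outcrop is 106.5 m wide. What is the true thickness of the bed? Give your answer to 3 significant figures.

True thickness t = w · sin(dip) = 106.5 × sin 39°
t = 106.5 × 0.6293 = 67.023 m

67.0 m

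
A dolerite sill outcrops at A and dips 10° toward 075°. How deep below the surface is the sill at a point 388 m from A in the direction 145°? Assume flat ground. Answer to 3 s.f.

23.4 m

The hole lies 70° from the dip direction, so the down-dip offset is 388 × cos 70° = 132.70 m.
Depth = down-dip offset × tan(dip) = 132.70 × tan 10° = 132.70 × 0.1763
Depth = 23.40 m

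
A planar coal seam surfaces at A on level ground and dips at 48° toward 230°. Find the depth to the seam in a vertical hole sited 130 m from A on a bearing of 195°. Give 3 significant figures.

118 m

The hole lies 35° from the dip direction, so the down-dip offset is 130 × cos 35° = 106.49 m.
Depth = down-dip offset × tan(dip) = 106.49 × tan 48° = 106.49 × 1.1106
Depth = 118.27 m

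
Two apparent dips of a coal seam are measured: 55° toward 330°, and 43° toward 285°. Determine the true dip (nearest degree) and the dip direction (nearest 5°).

true dip 55°, dip direction 335°

Represent each trace as a vector plunging at its apparent dip toward its trend (east-north-up frame): v₁ = (-0.287, 0.497, -0.819), v₂ = (-0.706, 0.189, -0.682).
The plane normal is n = v₁ × v₂ ∝ (-0.184, 0.383, 0.297).
True dip = arccos(n_z / |n|) = arccos(0.5725) = 55.1°.
Dip direction = azimuth of (n_x, n_y) = atan2(-0.184, 0.383) = 334°.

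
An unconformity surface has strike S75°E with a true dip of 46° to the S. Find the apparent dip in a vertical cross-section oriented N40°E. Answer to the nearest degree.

43°

Angle between strike (S75°E) and section (N40°E): β = 65°.
tan α = tan 46° × sin 65° = 1.0355 × 0.9063 = 0.9385
apparent dip = arctan 0.9385 = 43.18°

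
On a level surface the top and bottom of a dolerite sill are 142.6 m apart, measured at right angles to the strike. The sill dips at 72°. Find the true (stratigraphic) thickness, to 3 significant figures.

True thickness t = w · sin(dip) = 142.6 × sin 72°
t = 142.6 × 0.9511 = 135.621 m

136 m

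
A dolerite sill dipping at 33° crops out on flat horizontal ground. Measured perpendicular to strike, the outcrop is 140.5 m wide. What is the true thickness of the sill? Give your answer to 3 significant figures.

True thickness t = w · sin(dip) = 140.5 × sin 33°
t = 140.5 × 0.5446 = 76.522 m

76.5 m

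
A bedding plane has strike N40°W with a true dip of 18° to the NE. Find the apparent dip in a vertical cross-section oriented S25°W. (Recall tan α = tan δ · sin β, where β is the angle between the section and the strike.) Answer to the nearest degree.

16°

The strike is N40°W and the section trends S25°W; the acute angle between them is β = 65°.
tan(apparent dip) = tan 18° · sin 65° = 0.2945
apparent dip = arctan 0.2945 = 16.41°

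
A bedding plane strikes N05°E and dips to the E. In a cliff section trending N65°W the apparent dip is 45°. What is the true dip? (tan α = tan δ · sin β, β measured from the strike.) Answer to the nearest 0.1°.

46.8°

β = acute angle between strike N05°E and section N65°W = 70°.
tan(true dip) = tan 45° / sin 70° = 1.0642
true dip = arctan 1.0642 = 46.78°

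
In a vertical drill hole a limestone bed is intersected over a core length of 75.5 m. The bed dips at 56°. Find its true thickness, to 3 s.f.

42.2 m

True thickness t = h · cos(dip) = 75.5 × cos 56°
t = 75.5 × 0.5592 = 42.219 m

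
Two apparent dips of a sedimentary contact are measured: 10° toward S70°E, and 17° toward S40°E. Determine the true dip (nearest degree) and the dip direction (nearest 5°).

The two traces are lines in the plane: v₁ = (sin 110°·cos 10°, cos 110°·cos 10°, −sin 10°), v₂ = (sin 140°·cos 17°, cos 140°·cos 17°, −sin 17°).
n = v₁ × v₂ = (0.029, -0.164, 0.471) (taken with n_z > 0).
tan δ = √(n_x²+n_y²)/n_z = 0.166/0.471, so δ = 19.5°.
The horizontal component of n points toward azimuth atan2(n_x, n_y) = 170°, the dip direction.

true dip 19°, dip direction 170°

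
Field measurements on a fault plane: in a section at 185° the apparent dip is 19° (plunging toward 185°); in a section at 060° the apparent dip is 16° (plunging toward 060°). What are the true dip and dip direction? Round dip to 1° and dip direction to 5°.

Each apparent-dip line lies in the plane. As unit vectors (x east, y north, z up), v₁ plunges 19°→185° and v₂ plunges 16°→060°.
n = v₁ × v₂ = (0.416, -0.294, 0.745) (taken with n_z > 0).
tan δ = √(n_x²+n_y²)/n_z = 0.509/0.745, so δ = 34.4°.
Dip direction = atan2(0.416, -0.294) = 125° (azimuth of n's horizontal projection).

true dip 34°, dip direction 125°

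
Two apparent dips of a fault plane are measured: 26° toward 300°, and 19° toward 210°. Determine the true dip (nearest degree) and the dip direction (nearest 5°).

true dip 31°, dip direction 265°

The two traces are lines in the plane: v₁ = (sin 300°·cos 26°, cos 300°·cos 26°, −sin 26°), v₂ = (sin 210°·cos 19°, cos 210°·cos 19°, −sin 19°).
The plane normal is n = v₁ × v₂ ∝ (-0.505, -0.046, 0.850).
True dip = arccos(n_z / |n|) = arccos(0.8586) = 30.8°.
Dip direction = azimuth of (n_x, n_y) = atan2(-0.505, -0.046) = 265°.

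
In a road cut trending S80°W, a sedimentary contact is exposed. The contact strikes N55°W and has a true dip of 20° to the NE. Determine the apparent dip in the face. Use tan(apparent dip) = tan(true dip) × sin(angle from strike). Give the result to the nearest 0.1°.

14.4°

The section lies 45° from the strike.
tan α = tan 20° × sin 45° = 0.3640 × 0.7071 = 0.2574
α = arctan(0.2574) = 14.43°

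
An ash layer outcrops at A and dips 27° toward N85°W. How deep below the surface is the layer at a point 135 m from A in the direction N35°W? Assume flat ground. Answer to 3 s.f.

The hole lies 50° from the dip direction, so the down-dip offset is 135 × cos 50° = 86.78 m.
Depth = down-dip offset × tan(dip) = 86.78 × tan 27° = 86.78 × 0.5095
Depth = 44.21 m

44.2 m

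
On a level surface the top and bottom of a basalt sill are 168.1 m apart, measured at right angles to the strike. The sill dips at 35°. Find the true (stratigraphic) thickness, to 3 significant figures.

True thickness t = w · sin(dip) = 168.1 × sin 35°
t = 168.1 × 0.5736 = 96.418 m

96.4 m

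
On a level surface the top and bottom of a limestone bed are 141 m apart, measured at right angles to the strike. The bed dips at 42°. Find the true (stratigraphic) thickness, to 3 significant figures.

94.3 m

True thickness t = w · sin(dip) = 141 × sin 42°
t = 141 × 0.6691 = 94.347 m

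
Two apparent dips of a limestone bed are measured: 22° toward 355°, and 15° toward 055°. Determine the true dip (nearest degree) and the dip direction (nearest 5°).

Each apparent-dip line lies in the plane. As unit vectors (x east, y north, z up), v₁ plunges 22°→355° and v₂ plunges 15°→055°.
Cross product v₁ × v₂ gives the pole to the plane: n ∝ (0.032, 0.317, 0.776).
tan δ = √(n_x²+n_y²)/n_z = 0.319/0.776, so δ = 22.3°.
Dip direction = atan2(0.032, 0.317) = 6° (azimuth of n's horizontal projection).

true dip 22°, dip direction 005°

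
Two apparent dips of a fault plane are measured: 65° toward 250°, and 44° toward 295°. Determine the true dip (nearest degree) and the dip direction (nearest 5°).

Each apparent-dip line lies in the plane. As unit vectors (x east, y north, z up), v₁ plunges 65°→250° and v₂ plunges 44°→295°.
The plane normal is n = v₁ × v₂ ∝ (-0.376, -0.315, 0.215).
True dip = arccos(n_z / |n|) = arccos(0.4014) = 66.3°.
Dip direction = atan2(-0.376, -0.315) = 230° (azimuth of n's horizontal projection).

true dip 66°, dip direction 230°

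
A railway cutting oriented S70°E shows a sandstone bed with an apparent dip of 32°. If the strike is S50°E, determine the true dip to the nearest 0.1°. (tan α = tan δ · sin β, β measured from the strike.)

61.3°

The section is 20° from the strike.
tan(true dip) = tan 32° / sin 20° = 1.8270
true dip = arctan 1.8270 = 61.31°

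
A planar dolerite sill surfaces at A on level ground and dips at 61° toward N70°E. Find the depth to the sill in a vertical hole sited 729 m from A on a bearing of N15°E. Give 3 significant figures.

The hole lies 55° from the dip direction, so the down-dip offset is 729 × cos 55° = 418.14 m.
Depth = down-dip offset × tan(dip) = 418.14 × tan 61° = 418.14 × 1.8040
Depth = 754.34 m

754 m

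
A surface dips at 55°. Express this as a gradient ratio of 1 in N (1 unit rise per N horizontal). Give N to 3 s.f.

1 in 0.700

1 : N means tan θ = 1/N, so N = 1/tan 55° = 1/1.4281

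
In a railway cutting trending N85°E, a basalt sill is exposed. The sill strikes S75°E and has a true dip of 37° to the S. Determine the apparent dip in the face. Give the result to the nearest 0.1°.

The strike is S75°E and the section trends N85°E; the acute angle between them is β = 20°.
tan α = tan 37° × sin 20° = 0.7536 × 0.3420 = 0.2577
α = arctan(0.2577) = 14.45°

14.5°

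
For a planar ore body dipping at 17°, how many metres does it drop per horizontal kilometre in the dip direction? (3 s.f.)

306 m

drop per km = 1000 × tan 17° = 1000 × 0.3057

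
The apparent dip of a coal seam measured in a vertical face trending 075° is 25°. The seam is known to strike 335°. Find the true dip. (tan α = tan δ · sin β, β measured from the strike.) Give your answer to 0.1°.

The section is 80° from the strike.
tan δ = tan α / sin β = tan 25° / sin 80° = 0.4663 / 0.9848 = 0.4735
δ = arctan(0.4735) = 25.34°

25.3°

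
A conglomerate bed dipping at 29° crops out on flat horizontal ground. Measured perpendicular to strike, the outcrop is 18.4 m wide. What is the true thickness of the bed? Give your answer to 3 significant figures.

8.92 m

True thickness t = w · sin(dip) = 18.4 × sin 29°
t = 18.4 × 0.4848 = 8.920 m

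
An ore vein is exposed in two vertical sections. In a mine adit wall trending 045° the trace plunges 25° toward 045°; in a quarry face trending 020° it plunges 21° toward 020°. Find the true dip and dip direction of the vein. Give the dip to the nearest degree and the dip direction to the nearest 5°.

Represent each trace as a vector plunging at its apparent dip toward its trend (east-north-up frame): v₁ = (0.641, 0.641, -0.423), v₂ = (0.319, 0.877, -0.358).
The plane normal is n = v₁ × v₂ ∝ (0.141, 0.095, 0.358).
True dip = arccos(n_z / |n|) = arccos(0.9032) = 25.4°.
Dip direction = azimuth of (n_x, n_y) = atan2(0.141, 0.095) = 56°.

true dip 25°, dip direction 055°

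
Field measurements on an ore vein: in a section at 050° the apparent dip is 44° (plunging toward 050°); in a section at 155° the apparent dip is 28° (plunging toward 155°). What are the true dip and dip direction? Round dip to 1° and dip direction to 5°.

Represent each trace as a vector plunging at its apparent dip toward its trend (east-north-up frame): v₁ = (0.551, 0.462, -0.695), v₂ = (0.373, -0.800, -0.469).
Cross product v₁ × v₂ gives the pole to the plane: n ∝ (0.773, 0.001, 0.613).
tan δ = √(n_x²+n_y²)/n_z = 0.773/0.613, so δ = 51.6°.
Dip direction = atan2(0.773, 0.001) = 90° (azimuth of n's horizontal projection).

true dip 52°, dip direction 090°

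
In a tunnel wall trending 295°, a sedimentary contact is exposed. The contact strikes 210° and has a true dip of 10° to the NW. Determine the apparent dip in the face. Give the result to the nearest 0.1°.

The section lies 85° from the strike.
tan(apparent dip) = tan 10° · sin 85° = 0.1757
apparent dip = arctan 0.1757 = 9.96°

10.0°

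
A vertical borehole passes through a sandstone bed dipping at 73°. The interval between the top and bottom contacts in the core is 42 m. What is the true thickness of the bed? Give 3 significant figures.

12.3 m

True thickness t = h · cos(dip) = 42 × cos 73°
t = 42 × 0.2924 = 12.280 m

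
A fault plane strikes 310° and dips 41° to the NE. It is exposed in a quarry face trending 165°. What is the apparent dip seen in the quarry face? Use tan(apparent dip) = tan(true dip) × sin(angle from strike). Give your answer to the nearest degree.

27°

Angle between strike (310°) and section (165°): β = 35°.
tan(apparent dip) = tan 41° · sin 35° = 0.4986
α = arctan(0.4986) = 26.50°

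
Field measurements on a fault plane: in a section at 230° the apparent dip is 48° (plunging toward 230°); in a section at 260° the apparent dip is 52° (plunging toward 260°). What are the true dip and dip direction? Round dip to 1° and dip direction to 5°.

true dip 52°, dip direction 260°

The two traces are lines in the plane: v₁ = (sin 230°·cos 48°, cos 230°·cos 48°, −sin 48°), v₂ = (sin 260°·cos 52°, cos 260°·cos 52°, −sin 52°).
Cross product v₁ × v₂ gives the pole to the plane: n ∝ (-0.259, -0.047, 0.206).
True dip = arccos(n_z / |n|) = arccos(0.6157) = 52.0°.
Dip direction = azimuth of (n_x, n_y) = atan2(-0.259, -0.047) = 260°.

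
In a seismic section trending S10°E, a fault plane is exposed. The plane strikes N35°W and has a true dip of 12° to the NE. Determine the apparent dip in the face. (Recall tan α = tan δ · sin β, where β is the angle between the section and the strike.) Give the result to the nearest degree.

5°

The section lies 25° from the strike.
tan(apparent dip) = tan 12° · sin 25° = 0.0898
α = arctan(0.0898) = 5.13°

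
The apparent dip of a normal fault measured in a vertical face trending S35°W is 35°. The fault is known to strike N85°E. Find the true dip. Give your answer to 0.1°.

42.4°

β = acute angle between strike N85°E and section S35°W = 50°.
tan δ = tan α / sin β = tan 35° / sin 50° = 0.7002 / 0.7660 = 0.9141
true dip = arctan 0.9141 = 42.43°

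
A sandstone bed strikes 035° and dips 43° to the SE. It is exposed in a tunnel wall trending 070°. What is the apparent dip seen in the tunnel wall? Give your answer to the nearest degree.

28°

The strike is 035° and the section trends 070°; the acute angle between them is β = 35°.
tan α = tan 43° × sin 35° = 0.9325 × 0.5736 = 0.5349
α = arctan(0.5349) = 28.14°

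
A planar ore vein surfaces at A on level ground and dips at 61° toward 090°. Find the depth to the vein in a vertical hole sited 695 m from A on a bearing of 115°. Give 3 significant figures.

1140 m

The hole lies 25° from the dip direction, so the down-dip offset is 695 × cos 25° = 629.88 m.
Depth = down-dip offset × tan(dip) = 629.88 × tan 61° = 629.88 × 1.8040
Depth = 1136.34 m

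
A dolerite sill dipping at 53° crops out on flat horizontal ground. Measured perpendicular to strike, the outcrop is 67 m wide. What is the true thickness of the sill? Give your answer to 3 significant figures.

53.5 m

True thickness t = w · sin(dip) = 67 × sin 53°
t = 67 × 0.7986 = 53.509 m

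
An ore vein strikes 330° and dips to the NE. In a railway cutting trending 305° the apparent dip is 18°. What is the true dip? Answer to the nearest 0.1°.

37.6°

β = acute angle between strike 330° and section 305° = 25°.
tan(true dip) = tan 18° / sin 25° = 0.7688
true dip = arctan 0.7688 = 37.55°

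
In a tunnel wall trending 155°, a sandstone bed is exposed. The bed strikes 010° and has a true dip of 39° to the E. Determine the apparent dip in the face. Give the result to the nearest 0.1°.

Angle between strike (010°) and section (155°): β = 35°.
tan(apparent dip) = tan 39° · sin 35° = 0.4645
α = arctan(0.4645) = 24.91°

24.9°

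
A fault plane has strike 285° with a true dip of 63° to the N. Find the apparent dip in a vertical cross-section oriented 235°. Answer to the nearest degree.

56°

Angle between strike (285°) and section (235°): β = 50°.
tan α = tan 63° × sin 50° = 1.9626 × 0.7660 = 1.5034
α = arctan(1.5034) = 56.37°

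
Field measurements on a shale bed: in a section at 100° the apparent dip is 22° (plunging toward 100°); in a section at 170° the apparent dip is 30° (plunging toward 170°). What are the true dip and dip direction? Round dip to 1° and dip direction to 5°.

Each apparent-dip line lies in the plane. As unit vectors (x east, y north, z up), v₁ plunges 22°→100° and v₂ plunges 30°→170°.
The plane normal is n = v₁ × v₂ ∝ (0.239, -0.400, 0.755).
True dip = arccos(n_z / |n|) = arccos(0.8507) = 31.7°.
Dip direction = atan2(0.239, -0.400) = 149° (azimuth of n's horizontal projection).

true dip 32°, dip direction 150°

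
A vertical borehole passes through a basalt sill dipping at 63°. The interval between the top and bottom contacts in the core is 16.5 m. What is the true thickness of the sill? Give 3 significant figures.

7.49 m

True thickness t = h · cos(dip) = 16.5 × cos 63°
t = 16.5 × 0.4540 = 7.491 m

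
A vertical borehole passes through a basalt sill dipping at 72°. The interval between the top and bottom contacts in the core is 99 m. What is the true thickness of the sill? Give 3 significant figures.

30.6 m

True thickness t = h · cos(dip) = 99 × cos 72°
t = 99 × 0.3090 = 30.593 m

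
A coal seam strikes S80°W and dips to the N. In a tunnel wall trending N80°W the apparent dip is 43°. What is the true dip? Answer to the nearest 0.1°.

β = acute angle between strike S80°W and section N80°W = 20°.
tan(true dip) = tan 43° / sin 20° = 2.7265
δ = arctan(2.7265) = 69.86°

69.9°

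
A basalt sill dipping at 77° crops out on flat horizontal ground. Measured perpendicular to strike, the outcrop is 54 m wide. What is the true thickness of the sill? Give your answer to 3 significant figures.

52.6 m

True thickness t = w · sin(dip) = 54 × sin 77°
t = 54 × 0.9744 = 52.616 m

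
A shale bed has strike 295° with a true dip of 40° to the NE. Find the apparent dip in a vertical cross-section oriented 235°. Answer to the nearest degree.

36°

Angle between strike (295°) and section (235°): β = 60°.
tan α = tan 40° × sin 60° = 0.8391 × 0.8660 = 0.7267
apparent dip = arctan 0.7267 = 36.01°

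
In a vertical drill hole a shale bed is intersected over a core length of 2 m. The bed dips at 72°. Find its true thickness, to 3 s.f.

True thickness t = h · cos(dip) = 2 × cos 72°
t = 2 × 0.3090 = 0.618 m

0.618 m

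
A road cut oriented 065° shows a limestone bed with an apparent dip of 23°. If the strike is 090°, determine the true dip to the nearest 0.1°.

45.1°

The section is 25° from the strike.
tan δ = tan α / sin β = tan 23° / sin 25° = 0.4245 / 0.4226 = 1.0044
true dip = arctan 1.0044 = 45.13°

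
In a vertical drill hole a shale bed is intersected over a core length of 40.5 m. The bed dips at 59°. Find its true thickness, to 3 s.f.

20.9 m

True thickness t = h · cos(dip) = 40.5 × cos 59°
t = 40.5 × 0.5150 = 20.859 m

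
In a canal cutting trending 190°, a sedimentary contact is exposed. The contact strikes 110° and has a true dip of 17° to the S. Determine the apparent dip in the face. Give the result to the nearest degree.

17°

The section lies 80° from the strike.
tan α = tan 17° × sin 80° = 0.3057 × 0.9848 = 0.3011
α = arctan(0.3011) = 16.76°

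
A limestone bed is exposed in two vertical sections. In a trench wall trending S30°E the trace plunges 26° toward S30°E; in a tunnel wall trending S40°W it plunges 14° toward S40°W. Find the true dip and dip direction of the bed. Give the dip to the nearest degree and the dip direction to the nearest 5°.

The two traces are lines in the plane: v₁ = (sin 150°·cos 26°, cos 150°·cos 26°, −sin 26°), v₂ = (sin 220°·cos 14°, cos 220°·cos 14°, −sin 14°).
n = v₁ × v₂ = (0.138, -0.382, 0.820) (taken with n_z > 0).
True dip = arccos(n_z / |n|) = arccos(0.8960) = 26.4°.
Dip direction = atan2(0.138, -0.382) = 160° (azimuth of n's horizontal projection).

true dip 26°, dip direction 160°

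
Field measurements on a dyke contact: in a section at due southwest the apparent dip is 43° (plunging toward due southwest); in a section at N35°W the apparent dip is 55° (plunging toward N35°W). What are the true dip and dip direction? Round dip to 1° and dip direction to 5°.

true dip 62°, dip direction 285°

The two traces are lines in the plane: v₁ = (sin 225°·cos 43°, cos 225°·cos 43°, −sin 43°), v₂ = (sin 325°·cos 55°, cos 325°·cos 55°, −sin 55°).
Cross product v₁ × v₂ gives the pole to the plane: n ∝ (-0.744, 0.199, 0.413).
Dip δ = arctan(|n_h|/n_z) = arctan(0.770/0.413) = 61.8°.
The horizontal component of n points toward azimuth atan2(n_x, n_y) = 285°, the dip direction.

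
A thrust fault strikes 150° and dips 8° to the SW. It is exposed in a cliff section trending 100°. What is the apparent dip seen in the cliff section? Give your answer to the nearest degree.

The section lies 50° from the strike.
tan α = tan 8° × sin 50° = 0.1405 × 0.7660 = 0.1077
α = arctan(0.1077) = 6.14°

6°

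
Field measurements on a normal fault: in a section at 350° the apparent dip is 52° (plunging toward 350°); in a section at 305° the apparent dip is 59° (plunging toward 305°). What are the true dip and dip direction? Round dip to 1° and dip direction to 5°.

Represent each trace as a vector plunging at its apparent dip toward its trend (east-north-up frame): v₁ = (-0.107, 0.606, -0.788), v₂ = (-0.422, 0.295, -0.857).
Cross product v₁ × v₂ gives the pole to the plane: n ∝ (-0.287, 0.241, 0.224).
True dip = arccos(n_z / |n|) = arccos(0.5136) = 59.1°.
Dip direction = azimuth of (n_x, n_y) = atan2(-0.287, 0.241) = 310°.

true dip 59°, dip direction 310°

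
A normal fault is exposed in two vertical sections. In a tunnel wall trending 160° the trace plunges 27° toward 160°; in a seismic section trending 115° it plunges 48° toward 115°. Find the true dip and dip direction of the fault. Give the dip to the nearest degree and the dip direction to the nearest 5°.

true dip 50°, dip direction 095°

The two traces are lines in the plane: v₁ = (sin 160°·cos 27°, cos 160°·cos 27°, −sin 27°), v₂ = (sin 115°·cos 48°, cos 115°·cos 48°, −sin 48°).
Cross product v₁ × v₂ gives the pole to the plane: n ∝ (0.494, -0.049, 0.422).
tan δ = √(n_x²+n_y²)/n_z = 0.496/0.422, so δ = 49.7°.
Dip direction = atan2(0.494, -0.049) = 96° (azimuth of n's horizontal projection).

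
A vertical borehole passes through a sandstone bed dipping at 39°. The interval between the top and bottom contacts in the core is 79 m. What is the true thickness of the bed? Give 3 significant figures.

61.4 m

True thickness t = h · cos(dip) = 79 × cos 39°
t = 79 × 0.7771 = 61.395 m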